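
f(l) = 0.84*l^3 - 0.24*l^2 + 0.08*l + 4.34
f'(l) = 2.52*l^2 - 0.48*l + 0.08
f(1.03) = 5.09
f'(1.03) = 2.26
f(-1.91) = -2.54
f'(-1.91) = 10.19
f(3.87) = 49.74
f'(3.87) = 35.96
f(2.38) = 14.50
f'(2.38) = 13.21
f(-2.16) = -5.42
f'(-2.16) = 12.87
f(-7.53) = -368.52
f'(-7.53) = 146.58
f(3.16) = 28.70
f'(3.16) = 23.73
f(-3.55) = -36.55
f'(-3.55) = 33.54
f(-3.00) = -20.74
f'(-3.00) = 24.20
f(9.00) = 597.98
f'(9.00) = 199.88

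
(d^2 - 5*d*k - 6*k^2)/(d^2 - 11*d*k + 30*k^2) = (d + k)/(d - 5*k)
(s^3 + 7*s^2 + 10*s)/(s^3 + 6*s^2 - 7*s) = (s^2 + 7*s + 10)/(s^2 + 6*s - 7)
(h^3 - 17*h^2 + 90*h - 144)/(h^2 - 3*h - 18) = (h^2 - 11*h + 24)/(h + 3)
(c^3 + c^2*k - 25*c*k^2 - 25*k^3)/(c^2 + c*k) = c - 25*k^2/c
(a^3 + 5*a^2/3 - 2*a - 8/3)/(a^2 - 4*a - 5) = (3*a^2 + 2*a - 8)/(3*(a - 5))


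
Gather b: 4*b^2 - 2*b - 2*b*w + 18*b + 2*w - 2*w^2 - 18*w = 4*b^2 + b*(16 - 2*w) - 2*w^2 - 16*w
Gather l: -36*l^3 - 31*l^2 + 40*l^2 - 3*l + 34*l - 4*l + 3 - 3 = -36*l^3 + 9*l^2 + 27*l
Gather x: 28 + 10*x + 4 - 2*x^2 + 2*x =-2*x^2 + 12*x + 32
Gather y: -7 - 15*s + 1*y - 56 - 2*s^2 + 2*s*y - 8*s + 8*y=-2*s^2 - 23*s + y*(2*s + 9) - 63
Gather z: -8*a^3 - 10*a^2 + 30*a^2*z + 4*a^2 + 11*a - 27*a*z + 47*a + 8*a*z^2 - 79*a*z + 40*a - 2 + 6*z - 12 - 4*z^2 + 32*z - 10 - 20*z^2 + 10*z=-8*a^3 - 6*a^2 + 98*a + z^2*(8*a - 24) + z*(30*a^2 - 106*a + 48) - 24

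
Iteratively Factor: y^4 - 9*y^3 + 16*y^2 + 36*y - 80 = (y - 4)*(y^3 - 5*y^2 - 4*y + 20) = (y - 4)*(y - 2)*(y^2 - 3*y - 10) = (y - 4)*(y - 2)*(y + 2)*(y - 5)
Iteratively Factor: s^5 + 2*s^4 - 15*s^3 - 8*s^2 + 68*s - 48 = (s - 1)*(s^4 + 3*s^3 - 12*s^2 - 20*s + 48) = (s - 2)*(s - 1)*(s^3 + 5*s^2 - 2*s - 24) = (s - 2)*(s - 1)*(s + 3)*(s^2 + 2*s - 8) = (s - 2)^2*(s - 1)*(s + 3)*(s + 4)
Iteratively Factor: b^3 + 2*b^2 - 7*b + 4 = (b + 4)*(b^2 - 2*b + 1) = (b - 1)*(b + 4)*(b - 1)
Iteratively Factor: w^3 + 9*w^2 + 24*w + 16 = (w + 1)*(w^2 + 8*w + 16) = (w + 1)*(w + 4)*(w + 4)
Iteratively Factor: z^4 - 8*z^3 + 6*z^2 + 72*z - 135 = (z + 3)*(z^3 - 11*z^2 + 39*z - 45) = (z - 3)*(z + 3)*(z^2 - 8*z + 15) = (z - 3)^2*(z + 3)*(z - 5)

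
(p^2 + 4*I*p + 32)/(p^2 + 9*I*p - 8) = (p - 4*I)/(p + I)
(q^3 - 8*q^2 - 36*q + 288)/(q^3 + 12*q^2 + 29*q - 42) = (q^2 - 14*q + 48)/(q^2 + 6*q - 7)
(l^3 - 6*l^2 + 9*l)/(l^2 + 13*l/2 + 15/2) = 2*l*(l^2 - 6*l + 9)/(2*l^2 + 13*l + 15)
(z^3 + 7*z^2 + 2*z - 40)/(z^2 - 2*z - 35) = (z^2 + 2*z - 8)/(z - 7)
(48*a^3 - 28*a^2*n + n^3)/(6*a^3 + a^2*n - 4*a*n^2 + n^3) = (24*a^2 - 2*a*n - n^2)/(3*a^2 + 2*a*n - n^2)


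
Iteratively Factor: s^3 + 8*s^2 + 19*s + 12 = (s + 4)*(s^2 + 4*s + 3) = (s + 3)*(s + 4)*(s + 1)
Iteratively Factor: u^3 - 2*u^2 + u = (u)*(u^2 - 2*u + 1) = u*(u - 1)*(u - 1)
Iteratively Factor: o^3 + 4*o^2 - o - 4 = (o - 1)*(o^2 + 5*o + 4) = (o - 1)*(o + 1)*(o + 4)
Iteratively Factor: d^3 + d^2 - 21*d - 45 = (d - 5)*(d^2 + 6*d + 9) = (d - 5)*(d + 3)*(d + 3)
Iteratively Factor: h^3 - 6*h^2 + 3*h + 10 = (h - 5)*(h^2 - h - 2) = (h - 5)*(h + 1)*(h - 2)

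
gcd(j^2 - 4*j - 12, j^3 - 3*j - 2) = 1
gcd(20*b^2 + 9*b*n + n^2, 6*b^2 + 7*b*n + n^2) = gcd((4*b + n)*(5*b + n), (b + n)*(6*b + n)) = 1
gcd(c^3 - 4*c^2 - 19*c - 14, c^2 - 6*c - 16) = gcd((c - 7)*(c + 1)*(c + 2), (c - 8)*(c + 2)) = c + 2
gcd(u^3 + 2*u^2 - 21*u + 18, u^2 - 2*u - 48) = u + 6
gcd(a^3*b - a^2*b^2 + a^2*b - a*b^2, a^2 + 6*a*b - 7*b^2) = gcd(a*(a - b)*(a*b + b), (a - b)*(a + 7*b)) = a - b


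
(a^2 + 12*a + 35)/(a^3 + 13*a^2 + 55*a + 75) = (a + 7)/(a^2 + 8*a + 15)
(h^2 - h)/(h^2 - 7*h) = (h - 1)/(h - 7)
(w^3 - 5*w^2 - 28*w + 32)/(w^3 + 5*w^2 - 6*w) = (w^2 - 4*w - 32)/(w*(w + 6))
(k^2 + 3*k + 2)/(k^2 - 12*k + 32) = (k^2 + 3*k + 2)/(k^2 - 12*k + 32)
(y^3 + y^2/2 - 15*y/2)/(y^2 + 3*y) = y - 5/2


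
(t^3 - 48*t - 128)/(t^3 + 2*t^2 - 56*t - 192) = (t + 4)/(t + 6)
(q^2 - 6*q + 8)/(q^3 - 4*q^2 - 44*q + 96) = (q - 4)/(q^2 - 2*q - 48)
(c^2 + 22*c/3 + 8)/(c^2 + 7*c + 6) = (c + 4/3)/(c + 1)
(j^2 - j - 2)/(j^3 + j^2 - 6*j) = (j + 1)/(j*(j + 3))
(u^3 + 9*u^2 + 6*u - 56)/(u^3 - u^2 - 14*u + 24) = (u + 7)/(u - 3)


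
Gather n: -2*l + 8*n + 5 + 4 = -2*l + 8*n + 9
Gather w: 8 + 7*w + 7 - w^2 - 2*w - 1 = -w^2 + 5*w + 14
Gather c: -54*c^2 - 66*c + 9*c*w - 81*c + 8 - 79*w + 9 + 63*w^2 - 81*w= -54*c^2 + c*(9*w - 147) + 63*w^2 - 160*w + 17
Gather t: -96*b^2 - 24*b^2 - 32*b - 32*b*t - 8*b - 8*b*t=-120*b^2 - 40*b*t - 40*b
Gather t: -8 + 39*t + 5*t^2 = 5*t^2 + 39*t - 8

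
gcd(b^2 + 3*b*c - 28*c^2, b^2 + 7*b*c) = b + 7*c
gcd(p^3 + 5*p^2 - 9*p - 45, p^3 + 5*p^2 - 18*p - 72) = p + 3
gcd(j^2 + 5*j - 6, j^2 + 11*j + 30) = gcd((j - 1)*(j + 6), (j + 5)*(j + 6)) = j + 6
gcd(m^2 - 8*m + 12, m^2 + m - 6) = m - 2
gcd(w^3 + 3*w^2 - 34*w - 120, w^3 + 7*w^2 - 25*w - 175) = w + 5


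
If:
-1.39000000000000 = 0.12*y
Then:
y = -11.58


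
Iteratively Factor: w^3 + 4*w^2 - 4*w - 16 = (w + 2)*(w^2 + 2*w - 8) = (w + 2)*(w + 4)*(w - 2)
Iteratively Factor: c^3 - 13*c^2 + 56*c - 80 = (c - 4)*(c^2 - 9*c + 20) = (c - 4)^2*(c - 5)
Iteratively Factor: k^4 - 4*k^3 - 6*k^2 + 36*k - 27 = (k + 3)*(k^3 - 7*k^2 + 15*k - 9) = (k - 3)*(k + 3)*(k^2 - 4*k + 3) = (k - 3)*(k - 1)*(k + 3)*(k - 3)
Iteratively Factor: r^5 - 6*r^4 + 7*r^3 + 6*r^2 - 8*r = (r - 4)*(r^4 - 2*r^3 - r^2 + 2*r) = (r - 4)*(r + 1)*(r^3 - 3*r^2 + 2*r) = r*(r - 4)*(r + 1)*(r^2 - 3*r + 2) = r*(r - 4)*(r - 2)*(r + 1)*(r - 1)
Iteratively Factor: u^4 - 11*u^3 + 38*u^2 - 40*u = (u - 2)*(u^3 - 9*u^2 + 20*u) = u*(u - 2)*(u^2 - 9*u + 20) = u*(u - 4)*(u - 2)*(u - 5)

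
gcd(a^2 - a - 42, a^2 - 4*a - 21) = a - 7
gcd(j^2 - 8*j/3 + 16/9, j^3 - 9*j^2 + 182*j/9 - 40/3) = j - 4/3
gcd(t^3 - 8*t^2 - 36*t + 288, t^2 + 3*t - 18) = t + 6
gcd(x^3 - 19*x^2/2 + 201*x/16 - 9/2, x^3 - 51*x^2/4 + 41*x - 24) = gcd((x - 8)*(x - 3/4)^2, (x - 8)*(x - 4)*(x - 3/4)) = x^2 - 35*x/4 + 6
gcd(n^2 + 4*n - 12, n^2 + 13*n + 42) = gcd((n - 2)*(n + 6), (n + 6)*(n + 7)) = n + 6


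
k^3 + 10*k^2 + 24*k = k*(k + 4)*(k + 6)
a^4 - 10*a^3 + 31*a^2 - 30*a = a*(a - 5)*(a - 3)*(a - 2)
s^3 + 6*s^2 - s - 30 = (s - 2)*(s + 3)*(s + 5)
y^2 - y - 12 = (y - 4)*(y + 3)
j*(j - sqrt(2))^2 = j^3 - 2*sqrt(2)*j^2 + 2*j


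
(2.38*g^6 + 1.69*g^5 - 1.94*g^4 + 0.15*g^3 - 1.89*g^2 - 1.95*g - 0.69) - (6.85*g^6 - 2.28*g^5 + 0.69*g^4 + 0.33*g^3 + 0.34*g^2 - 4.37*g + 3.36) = -4.47*g^6 + 3.97*g^5 - 2.63*g^4 - 0.18*g^3 - 2.23*g^2 + 2.42*g - 4.05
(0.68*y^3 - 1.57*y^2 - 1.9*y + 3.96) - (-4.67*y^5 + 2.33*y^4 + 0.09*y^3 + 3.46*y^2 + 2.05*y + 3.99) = 4.67*y^5 - 2.33*y^4 + 0.59*y^3 - 5.03*y^2 - 3.95*y - 0.0300000000000002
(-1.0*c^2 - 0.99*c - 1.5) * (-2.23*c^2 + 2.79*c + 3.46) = 2.23*c^4 - 0.5823*c^3 - 2.8771*c^2 - 7.6104*c - 5.19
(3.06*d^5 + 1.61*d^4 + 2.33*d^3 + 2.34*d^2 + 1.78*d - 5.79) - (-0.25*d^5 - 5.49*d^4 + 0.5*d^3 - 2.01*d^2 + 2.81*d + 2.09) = 3.31*d^5 + 7.1*d^4 + 1.83*d^3 + 4.35*d^2 - 1.03*d - 7.88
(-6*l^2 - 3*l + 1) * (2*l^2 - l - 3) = -12*l^4 + 23*l^2 + 8*l - 3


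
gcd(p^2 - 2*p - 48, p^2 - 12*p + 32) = p - 8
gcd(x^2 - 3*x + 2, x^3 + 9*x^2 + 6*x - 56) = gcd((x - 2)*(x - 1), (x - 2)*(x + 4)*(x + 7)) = x - 2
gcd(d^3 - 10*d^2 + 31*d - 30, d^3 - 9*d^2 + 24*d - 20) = d^2 - 7*d + 10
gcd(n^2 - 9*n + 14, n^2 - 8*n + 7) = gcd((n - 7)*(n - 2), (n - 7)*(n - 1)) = n - 7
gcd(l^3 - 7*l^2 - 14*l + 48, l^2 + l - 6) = l^2 + l - 6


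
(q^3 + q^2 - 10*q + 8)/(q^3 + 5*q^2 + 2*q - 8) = (q - 2)/(q + 2)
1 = 1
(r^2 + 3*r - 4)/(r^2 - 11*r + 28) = (r^2 + 3*r - 4)/(r^2 - 11*r + 28)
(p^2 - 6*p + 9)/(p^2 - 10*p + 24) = (p^2 - 6*p + 9)/(p^2 - 10*p + 24)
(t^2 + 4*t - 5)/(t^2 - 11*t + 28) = (t^2 + 4*t - 5)/(t^2 - 11*t + 28)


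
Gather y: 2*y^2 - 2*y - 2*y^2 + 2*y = 0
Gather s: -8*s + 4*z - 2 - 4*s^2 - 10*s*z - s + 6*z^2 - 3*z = -4*s^2 + s*(-10*z - 9) + 6*z^2 + z - 2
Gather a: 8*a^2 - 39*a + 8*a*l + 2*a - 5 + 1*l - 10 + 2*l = 8*a^2 + a*(8*l - 37) + 3*l - 15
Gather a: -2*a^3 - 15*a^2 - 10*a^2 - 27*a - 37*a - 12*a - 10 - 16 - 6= -2*a^3 - 25*a^2 - 76*a - 32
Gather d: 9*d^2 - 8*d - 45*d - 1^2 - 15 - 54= 9*d^2 - 53*d - 70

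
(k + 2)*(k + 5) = k^2 + 7*k + 10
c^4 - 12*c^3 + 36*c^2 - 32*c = c*(c - 8)*(c - 2)^2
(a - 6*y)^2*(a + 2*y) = a^3 - 10*a^2*y + 12*a*y^2 + 72*y^3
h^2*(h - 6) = h^3 - 6*h^2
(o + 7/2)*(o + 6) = o^2 + 19*o/2 + 21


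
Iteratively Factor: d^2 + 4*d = (d)*(d + 4)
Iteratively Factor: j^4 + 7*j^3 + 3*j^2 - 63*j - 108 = (j + 4)*(j^3 + 3*j^2 - 9*j - 27) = (j + 3)*(j + 4)*(j^2 - 9) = (j - 3)*(j + 3)*(j + 4)*(j + 3)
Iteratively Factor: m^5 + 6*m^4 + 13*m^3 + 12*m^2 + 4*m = (m + 1)*(m^4 + 5*m^3 + 8*m^2 + 4*m) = (m + 1)*(m + 2)*(m^3 + 3*m^2 + 2*m) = (m + 1)^2*(m + 2)*(m^2 + 2*m) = m*(m + 1)^2*(m + 2)*(m + 2)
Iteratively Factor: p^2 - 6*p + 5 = (p - 5)*(p - 1)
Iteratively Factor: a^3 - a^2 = (a)*(a^2 - a) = a^2*(a - 1)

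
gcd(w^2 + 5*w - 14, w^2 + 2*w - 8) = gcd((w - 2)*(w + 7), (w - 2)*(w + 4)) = w - 2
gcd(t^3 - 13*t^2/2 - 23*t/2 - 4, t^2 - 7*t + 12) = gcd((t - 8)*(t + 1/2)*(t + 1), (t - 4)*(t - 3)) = 1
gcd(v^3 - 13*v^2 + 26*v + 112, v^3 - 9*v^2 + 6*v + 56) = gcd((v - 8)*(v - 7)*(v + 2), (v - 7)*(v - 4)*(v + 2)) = v^2 - 5*v - 14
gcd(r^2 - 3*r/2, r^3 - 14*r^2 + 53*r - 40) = 1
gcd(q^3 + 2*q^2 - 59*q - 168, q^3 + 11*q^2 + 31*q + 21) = q^2 + 10*q + 21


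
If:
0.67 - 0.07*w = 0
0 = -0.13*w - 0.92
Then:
No Solution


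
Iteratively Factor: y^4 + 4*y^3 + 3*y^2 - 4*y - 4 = (y + 1)*(y^3 + 3*y^2 - 4) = (y - 1)*(y + 1)*(y^2 + 4*y + 4) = (y - 1)*(y + 1)*(y + 2)*(y + 2)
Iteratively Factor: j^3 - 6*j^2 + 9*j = (j - 3)*(j^2 - 3*j) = (j - 3)^2*(j)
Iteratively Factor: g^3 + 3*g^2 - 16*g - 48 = (g + 3)*(g^2 - 16) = (g + 3)*(g + 4)*(g - 4)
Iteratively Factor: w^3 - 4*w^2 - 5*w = (w - 5)*(w^2 + w) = w*(w - 5)*(w + 1)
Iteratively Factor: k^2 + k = (k)*(k + 1)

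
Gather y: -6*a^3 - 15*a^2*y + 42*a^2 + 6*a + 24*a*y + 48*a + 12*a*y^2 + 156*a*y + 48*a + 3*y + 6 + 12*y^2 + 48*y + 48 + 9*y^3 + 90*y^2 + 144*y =-6*a^3 + 42*a^2 + 102*a + 9*y^3 + y^2*(12*a + 102) + y*(-15*a^2 + 180*a + 195) + 54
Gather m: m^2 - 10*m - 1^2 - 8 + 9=m^2 - 10*m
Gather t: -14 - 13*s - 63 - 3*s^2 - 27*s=-3*s^2 - 40*s - 77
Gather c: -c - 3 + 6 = 3 - c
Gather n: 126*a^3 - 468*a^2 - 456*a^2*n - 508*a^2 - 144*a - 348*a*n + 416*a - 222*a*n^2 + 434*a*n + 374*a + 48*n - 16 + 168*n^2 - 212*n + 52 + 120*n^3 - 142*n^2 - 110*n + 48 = 126*a^3 - 976*a^2 + 646*a + 120*n^3 + n^2*(26 - 222*a) + n*(-456*a^2 + 86*a - 274) + 84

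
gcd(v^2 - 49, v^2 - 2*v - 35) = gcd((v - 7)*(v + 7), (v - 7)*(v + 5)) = v - 7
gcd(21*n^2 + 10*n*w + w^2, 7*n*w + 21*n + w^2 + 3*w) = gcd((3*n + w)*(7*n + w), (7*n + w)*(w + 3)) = 7*n + w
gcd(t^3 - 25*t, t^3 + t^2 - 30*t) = t^2 - 5*t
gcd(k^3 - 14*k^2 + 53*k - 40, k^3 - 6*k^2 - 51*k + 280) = k^2 - 13*k + 40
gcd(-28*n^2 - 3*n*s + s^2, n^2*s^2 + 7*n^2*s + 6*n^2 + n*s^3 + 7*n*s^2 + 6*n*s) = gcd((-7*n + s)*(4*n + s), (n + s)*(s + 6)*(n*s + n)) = 1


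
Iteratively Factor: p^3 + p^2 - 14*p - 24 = (p + 3)*(p^2 - 2*p - 8) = (p - 4)*(p + 3)*(p + 2)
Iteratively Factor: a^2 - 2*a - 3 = (a + 1)*(a - 3)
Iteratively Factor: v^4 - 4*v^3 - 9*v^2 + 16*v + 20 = (v - 5)*(v^3 + v^2 - 4*v - 4) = (v - 5)*(v + 2)*(v^2 - v - 2) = (v - 5)*(v + 1)*(v + 2)*(v - 2)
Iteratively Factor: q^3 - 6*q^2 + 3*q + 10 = (q - 5)*(q^2 - q - 2) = (q - 5)*(q - 2)*(q + 1)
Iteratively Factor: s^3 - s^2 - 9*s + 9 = (s - 3)*(s^2 + 2*s - 3) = (s - 3)*(s + 3)*(s - 1)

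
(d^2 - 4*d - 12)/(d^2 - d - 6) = (d - 6)/(d - 3)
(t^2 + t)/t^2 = (t + 1)/t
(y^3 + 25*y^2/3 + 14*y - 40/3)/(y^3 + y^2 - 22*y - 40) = (3*y^2 + 13*y - 10)/(3*(y^2 - 3*y - 10))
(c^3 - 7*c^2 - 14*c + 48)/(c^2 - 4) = (c^2 - 5*c - 24)/(c + 2)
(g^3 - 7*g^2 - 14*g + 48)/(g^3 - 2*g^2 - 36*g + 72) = (g^2 - 5*g - 24)/(g^2 - 36)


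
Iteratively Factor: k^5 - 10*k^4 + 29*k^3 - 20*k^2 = (k - 4)*(k^4 - 6*k^3 + 5*k^2) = (k - 5)*(k - 4)*(k^3 - k^2) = k*(k - 5)*(k - 4)*(k^2 - k) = k*(k - 5)*(k - 4)*(k - 1)*(k)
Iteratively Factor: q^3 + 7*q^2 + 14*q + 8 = (q + 1)*(q^2 + 6*q + 8) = (q + 1)*(q + 2)*(q + 4)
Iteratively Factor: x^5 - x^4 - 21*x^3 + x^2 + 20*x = (x)*(x^4 - x^3 - 21*x^2 + x + 20) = x*(x - 1)*(x^3 - 21*x - 20) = x*(x - 5)*(x - 1)*(x^2 + 5*x + 4) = x*(x - 5)*(x - 1)*(x + 4)*(x + 1)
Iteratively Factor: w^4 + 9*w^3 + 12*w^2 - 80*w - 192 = (w + 4)*(w^3 + 5*w^2 - 8*w - 48) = (w + 4)^2*(w^2 + w - 12) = (w - 3)*(w + 4)^2*(w + 4)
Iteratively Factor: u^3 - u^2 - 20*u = (u - 5)*(u^2 + 4*u) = (u - 5)*(u + 4)*(u)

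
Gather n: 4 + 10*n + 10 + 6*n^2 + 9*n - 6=6*n^2 + 19*n + 8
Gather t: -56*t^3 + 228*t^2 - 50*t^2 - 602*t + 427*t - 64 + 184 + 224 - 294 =-56*t^3 + 178*t^2 - 175*t + 50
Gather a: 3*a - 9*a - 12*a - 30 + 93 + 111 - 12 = 162 - 18*a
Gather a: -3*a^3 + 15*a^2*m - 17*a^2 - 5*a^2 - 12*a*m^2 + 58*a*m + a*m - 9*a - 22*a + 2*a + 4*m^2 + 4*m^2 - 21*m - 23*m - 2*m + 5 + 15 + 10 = -3*a^3 + a^2*(15*m - 22) + a*(-12*m^2 + 59*m - 29) + 8*m^2 - 46*m + 30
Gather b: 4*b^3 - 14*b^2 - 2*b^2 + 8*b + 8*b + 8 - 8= 4*b^3 - 16*b^2 + 16*b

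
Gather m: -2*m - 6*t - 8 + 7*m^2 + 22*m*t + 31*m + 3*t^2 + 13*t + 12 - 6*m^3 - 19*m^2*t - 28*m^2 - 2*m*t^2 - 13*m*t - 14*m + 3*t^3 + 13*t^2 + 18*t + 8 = -6*m^3 + m^2*(-19*t - 21) + m*(-2*t^2 + 9*t + 15) + 3*t^3 + 16*t^2 + 25*t + 12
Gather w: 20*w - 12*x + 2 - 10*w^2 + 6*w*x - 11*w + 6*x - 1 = -10*w^2 + w*(6*x + 9) - 6*x + 1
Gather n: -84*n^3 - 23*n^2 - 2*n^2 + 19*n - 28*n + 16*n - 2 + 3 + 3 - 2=-84*n^3 - 25*n^2 + 7*n + 2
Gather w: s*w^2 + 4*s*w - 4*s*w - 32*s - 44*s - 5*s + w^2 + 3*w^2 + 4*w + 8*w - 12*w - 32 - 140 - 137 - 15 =-81*s + w^2*(s + 4) - 324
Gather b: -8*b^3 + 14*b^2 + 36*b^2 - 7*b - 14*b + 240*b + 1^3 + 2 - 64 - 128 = -8*b^3 + 50*b^2 + 219*b - 189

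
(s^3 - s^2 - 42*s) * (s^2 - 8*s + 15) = s^5 - 9*s^4 - 19*s^3 + 321*s^2 - 630*s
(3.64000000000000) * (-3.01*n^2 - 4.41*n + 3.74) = -10.9564*n^2 - 16.0524*n + 13.6136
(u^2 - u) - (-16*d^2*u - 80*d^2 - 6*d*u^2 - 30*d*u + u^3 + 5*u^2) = 16*d^2*u + 80*d^2 + 6*d*u^2 + 30*d*u - u^3 - 4*u^2 - u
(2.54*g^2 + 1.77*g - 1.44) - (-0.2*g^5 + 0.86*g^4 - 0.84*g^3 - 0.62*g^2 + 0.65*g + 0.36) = 0.2*g^5 - 0.86*g^4 + 0.84*g^3 + 3.16*g^2 + 1.12*g - 1.8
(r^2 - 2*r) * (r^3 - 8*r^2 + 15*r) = r^5 - 10*r^4 + 31*r^3 - 30*r^2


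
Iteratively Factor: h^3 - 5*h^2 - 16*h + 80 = (h - 4)*(h^2 - h - 20) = (h - 5)*(h - 4)*(h + 4)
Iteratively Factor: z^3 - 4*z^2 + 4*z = (z - 2)*(z^2 - 2*z) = (z - 2)^2*(z)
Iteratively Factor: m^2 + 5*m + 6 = (m + 3)*(m + 2)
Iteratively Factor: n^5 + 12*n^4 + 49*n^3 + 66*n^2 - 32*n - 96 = (n + 2)*(n^4 + 10*n^3 + 29*n^2 + 8*n - 48) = (n - 1)*(n + 2)*(n^3 + 11*n^2 + 40*n + 48) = (n - 1)*(n + 2)*(n + 4)*(n^2 + 7*n + 12) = (n - 1)*(n + 2)*(n + 4)^2*(n + 3)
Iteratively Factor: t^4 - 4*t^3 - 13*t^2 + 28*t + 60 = (t - 5)*(t^3 + t^2 - 8*t - 12) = (t - 5)*(t + 2)*(t^2 - t - 6) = (t - 5)*(t - 3)*(t + 2)*(t + 2)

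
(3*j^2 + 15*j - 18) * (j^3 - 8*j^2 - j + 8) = 3*j^5 - 9*j^4 - 141*j^3 + 153*j^2 + 138*j - 144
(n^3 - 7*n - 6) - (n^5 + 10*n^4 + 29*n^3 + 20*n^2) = -n^5 - 10*n^4 - 28*n^3 - 20*n^2 - 7*n - 6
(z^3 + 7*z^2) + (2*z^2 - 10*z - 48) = z^3 + 9*z^2 - 10*z - 48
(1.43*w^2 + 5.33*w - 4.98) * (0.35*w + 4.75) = 0.5005*w^3 + 8.658*w^2 + 23.5745*w - 23.655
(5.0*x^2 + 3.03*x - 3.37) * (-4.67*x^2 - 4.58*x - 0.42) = -23.35*x^4 - 37.0501*x^3 - 0.2395*x^2 + 14.162*x + 1.4154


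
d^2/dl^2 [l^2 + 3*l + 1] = 2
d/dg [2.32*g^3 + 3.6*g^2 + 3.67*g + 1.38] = 6.96*g^2 + 7.2*g + 3.67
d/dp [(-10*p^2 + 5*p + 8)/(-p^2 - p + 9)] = (15*p^2 - 164*p + 53)/(p^4 + 2*p^3 - 17*p^2 - 18*p + 81)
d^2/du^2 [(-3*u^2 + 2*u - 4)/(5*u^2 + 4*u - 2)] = 20*(11*u^3 - 39*u^2 - 18*u - 10)/(125*u^6 + 300*u^5 + 90*u^4 - 176*u^3 - 36*u^2 + 48*u - 8)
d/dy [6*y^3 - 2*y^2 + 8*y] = 18*y^2 - 4*y + 8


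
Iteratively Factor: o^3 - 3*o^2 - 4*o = (o - 4)*(o^2 + o) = (o - 4)*(o + 1)*(o)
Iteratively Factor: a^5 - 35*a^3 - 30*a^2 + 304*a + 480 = (a + 2)*(a^4 - 2*a^3 - 31*a^2 + 32*a + 240) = (a + 2)*(a + 3)*(a^3 - 5*a^2 - 16*a + 80) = (a - 5)*(a + 2)*(a + 3)*(a^2 - 16) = (a - 5)*(a - 4)*(a + 2)*(a + 3)*(a + 4)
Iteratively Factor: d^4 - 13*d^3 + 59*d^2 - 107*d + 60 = (d - 4)*(d^3 - 9*d^2 + 23*d - 15) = (d - 5)*(d - 4)*(d^2 - 4*d + 3) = (d - 5)*(d - 4)*(d - 3)*(d - 1)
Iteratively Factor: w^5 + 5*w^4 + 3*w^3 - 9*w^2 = (w + 3)*(w^4 + 2*w^3 - 3*w^2) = w*(w + 3)*(w^3 + 2*w^2 - 3*w) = w*(w - 1)*(w + 3)*(w^2 + 3*w) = w*(w - 1)*(w + 3)^2*(w)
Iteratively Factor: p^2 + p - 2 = (p + 2)*(p - 1)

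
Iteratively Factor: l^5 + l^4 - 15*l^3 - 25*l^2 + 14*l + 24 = (l + 2)*(l^4 - l^3 - 13*l^2 + l + 12) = (l + 1)*(l + 2)*(l^3 - 2*l^2 - 11*l + 12) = (l + 1)*(l + 2)*(l + 3)*(l^2 - 5*l + 4) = (l - 4)*(l + 1)*(l + 2)*(l + 3)*(l - 1)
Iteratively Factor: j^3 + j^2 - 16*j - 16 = (j + 1)*(j^2 - 16) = (j + 1)*(j + 4)*(j - 4)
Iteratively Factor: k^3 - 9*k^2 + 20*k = (k - 5)*(k^2 - 4*k) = (k - 5)*(k - 4)*(k)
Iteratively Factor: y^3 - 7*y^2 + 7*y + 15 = (y - 5)*(y^2 - 2*y - 3) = (y - 5)*(y - 3)*(y + 1)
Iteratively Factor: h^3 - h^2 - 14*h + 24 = (h + 4)*(h^2 - 5*h + 6) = (h - 3)*(h + 4)*(h - 2)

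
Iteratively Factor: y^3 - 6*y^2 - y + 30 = (y - 3)*(y^2 - 3*y - 10) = (y - 3)*(y + 2)*(y - 5)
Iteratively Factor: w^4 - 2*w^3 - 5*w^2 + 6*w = (w + 2)*(w^3 - 4*w^2 + 3*w) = (w - 3)*(w + 2)*(w^2 - w) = w*(w - 3)*(w + 2)*(w - 1)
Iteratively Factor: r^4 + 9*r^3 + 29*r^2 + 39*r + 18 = (r + 2)*(r^3 + 7*r^2 + 15*r + 9) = (r + 2)*(r + 3)*(r^2 + 4*r + 3) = (r + 1)*(r + 2)*(r + 3)*(r + 3)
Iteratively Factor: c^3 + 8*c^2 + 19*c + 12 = (c + 1)*(c^2 + 7*c + 12) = (c + 1)*(c + 4)*(c + 3)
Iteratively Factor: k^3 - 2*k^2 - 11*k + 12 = (k - 4)*(k^2 + 2*k - 3) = (k - 4)*(k - 1)*(k + 3)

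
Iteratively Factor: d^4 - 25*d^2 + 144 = (d - 3)*(d^3 + 3*d^2 - 16*d - 48) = (d - 3)*(d + 3)*(d^2 - 16) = (d - 4)*(d - 3)*(d + 3)*(d + 4)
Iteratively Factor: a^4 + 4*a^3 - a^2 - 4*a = (a)*(a^3 + 4*a^2 - a - 4) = a*(a - 1)*(a^2 + 5*a + 4) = a*(a - 1)*(a + 1)*(a + 4)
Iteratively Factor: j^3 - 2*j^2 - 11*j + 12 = (j - 4)*(j^2 + 2*j - 3) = (j - 4)*(j - 1)*(j + 3)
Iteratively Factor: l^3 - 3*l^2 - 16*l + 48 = (l - 3)*(l^2 - 16) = (l - 4)*(l - 3)*(l + 4)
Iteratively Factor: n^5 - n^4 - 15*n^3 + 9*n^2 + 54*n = (n - 3)*(n^4 + 2*n^3 - 9*n^2 - 18*n) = (n - 3)*(n + 2)*(n^3 - 9*n) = (n - 3)*(n + 2)*(n + 3)*(n^2 - 3*n) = (n - 3)^2*(n + 2)*(n + 3)*(n)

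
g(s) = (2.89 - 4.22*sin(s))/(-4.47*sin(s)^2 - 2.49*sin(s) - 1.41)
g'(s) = (2.89 - 4.22*sin(s))*(8.94*sin(s)*cos(s) + 2.49*cos(s))/(-4.47*sin(s)^2 - 2.49*sin(s) - 1.41)^2 - 4.22*cos(s)/(-4.47*sin(s)^2 - 2.49*sin(s) - 1.41)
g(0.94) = 0.08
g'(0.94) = 0.32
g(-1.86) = -2.22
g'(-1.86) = 0.84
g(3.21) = -2.52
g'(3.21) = -7.09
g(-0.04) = -2.32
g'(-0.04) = 6.95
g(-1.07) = -2.47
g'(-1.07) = -1.62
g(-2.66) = -3.99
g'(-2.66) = 1.72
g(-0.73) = -3.28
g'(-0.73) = -3.08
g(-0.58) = -3.75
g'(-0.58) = -2.90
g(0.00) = -2.05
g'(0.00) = 6.61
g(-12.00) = -0.16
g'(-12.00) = 1.12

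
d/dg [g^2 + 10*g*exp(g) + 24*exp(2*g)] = 10*g*exp(g) + 2*g + 48*exp(2*g) + 10*exp(g)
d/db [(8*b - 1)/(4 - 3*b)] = 29/(3*b - 4)^2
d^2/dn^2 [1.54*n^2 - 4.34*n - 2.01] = 3.08000000000000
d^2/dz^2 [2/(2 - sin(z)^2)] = 4*(2*sin(z)^4 + sin(z)^2 - 2)/(sin(z)^2 - 2)^3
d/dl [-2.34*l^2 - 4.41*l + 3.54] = -4.68*l - 4.41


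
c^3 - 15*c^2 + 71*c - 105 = (c - 7)*(c - 5)*(c - 3)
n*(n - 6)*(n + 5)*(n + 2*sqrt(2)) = n^4 - n^3 + 2*sqrt(2)*n^3 - 30*n^2 - 2*sqrt(2)*n^2 - 60*sqrt(2)*n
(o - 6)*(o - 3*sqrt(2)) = o^2 - 6*o - 3*sqrt(2)*o + 18*sqrt(2)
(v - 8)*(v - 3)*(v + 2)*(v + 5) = v^4 - 4*v^3 - 43*v^2 + 58*v + 240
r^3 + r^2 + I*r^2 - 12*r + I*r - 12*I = (r - 3)*(r + 4)*(r + I)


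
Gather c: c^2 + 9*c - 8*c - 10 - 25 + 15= c^2 + c - 20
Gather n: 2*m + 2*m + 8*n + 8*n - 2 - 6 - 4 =4*m + 16*n - 12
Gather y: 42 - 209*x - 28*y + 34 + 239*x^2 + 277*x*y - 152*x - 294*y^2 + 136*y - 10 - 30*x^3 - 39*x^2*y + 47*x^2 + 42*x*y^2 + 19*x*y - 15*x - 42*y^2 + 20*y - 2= -30*x^3 + 286*x^2 - 376*x + y^2*(42*x - 336) + y*(-39*x^2 + 296*x + 128) + 64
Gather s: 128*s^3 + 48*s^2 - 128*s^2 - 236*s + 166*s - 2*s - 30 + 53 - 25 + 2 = 128*s^3 - 80*s^2 - 72*s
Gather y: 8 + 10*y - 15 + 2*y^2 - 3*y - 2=2*y^2 + 7*y - 9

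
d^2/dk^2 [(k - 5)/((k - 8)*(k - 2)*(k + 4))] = 6*(k^5 - 16*k^4 + 100*k^3 - 188*k^2 - 16*k - 1088)/(k^9 - 18*k^8 + 36*k^7 + 840*k^6 - 3168*k^5 - 12672*k^4 + 53760*k^3 + 36864*k^2 - 294912*k + 262144)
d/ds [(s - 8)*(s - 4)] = 2*s - 12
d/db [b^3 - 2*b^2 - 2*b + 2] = 3*b^2 - 4*b - 2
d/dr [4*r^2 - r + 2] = 8*r - 1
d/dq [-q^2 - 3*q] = -2*q - 3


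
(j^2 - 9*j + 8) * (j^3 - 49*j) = j^5 - 9*j^4 - 41*j^3 + 441*j^2 - 392*j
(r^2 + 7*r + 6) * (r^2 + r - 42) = r^4 + 8*r^3 - 29*r^2 - 288*r - 252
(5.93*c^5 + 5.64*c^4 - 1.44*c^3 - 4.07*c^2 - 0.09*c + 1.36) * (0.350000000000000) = 2.0755*c^5 + 1.974*c^4 - 0.504*c^3 - 1.4245*c^2 - 0.0315*c + 0.476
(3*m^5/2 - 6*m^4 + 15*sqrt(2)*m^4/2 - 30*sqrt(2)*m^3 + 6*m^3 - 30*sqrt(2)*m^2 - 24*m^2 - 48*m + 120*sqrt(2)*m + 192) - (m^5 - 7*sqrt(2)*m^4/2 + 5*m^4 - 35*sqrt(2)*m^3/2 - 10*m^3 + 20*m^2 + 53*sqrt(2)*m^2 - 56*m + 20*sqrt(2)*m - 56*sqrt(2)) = m^5/2 - 11*m^4 + 11*sqrt(2)*m^4 - 25*sqrt(2)*m^3/2 + 16*m^3 - 83*sqrt(2)*m^2 - 44*m^2 + 8*m + 100*sqrt(2)*m + 56*sqrt(2) + 192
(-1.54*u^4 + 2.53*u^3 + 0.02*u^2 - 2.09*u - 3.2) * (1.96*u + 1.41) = -3.0184*u^5 + 2.7874*u^4 + 3.6065*u^3 - 4.0682*u^2 - 9.2189*u - 4.512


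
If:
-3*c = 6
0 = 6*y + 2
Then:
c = -2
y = -1/3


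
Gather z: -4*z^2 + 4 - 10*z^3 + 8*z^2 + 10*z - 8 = -10*z^3 + 4*z^2 + 10*z - 4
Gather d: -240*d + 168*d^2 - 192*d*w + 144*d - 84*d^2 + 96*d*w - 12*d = 84*d^2 + d*(-96*w - 108)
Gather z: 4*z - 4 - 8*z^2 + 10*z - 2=-8*z^2 + 14*z - 6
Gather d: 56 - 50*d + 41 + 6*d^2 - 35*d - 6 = 6*d^2 - 85*d + 91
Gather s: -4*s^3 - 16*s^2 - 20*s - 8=-4*s^3 - 16*s^2 - 20*s - 8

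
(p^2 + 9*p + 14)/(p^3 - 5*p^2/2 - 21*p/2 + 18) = 2*(p^2 + 9*p + 14)/(2*p^3 - 5*p^2 - 21*p + 36)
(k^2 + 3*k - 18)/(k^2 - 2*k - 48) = (k - 3)/(k - 8)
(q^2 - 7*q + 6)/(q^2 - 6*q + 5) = (q - 6)/(q - 5)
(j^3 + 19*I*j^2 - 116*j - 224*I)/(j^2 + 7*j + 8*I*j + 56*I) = (j^2 + 11*I*j - 28)/(j + 7)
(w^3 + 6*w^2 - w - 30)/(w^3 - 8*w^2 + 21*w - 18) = (w^2 + 8*w + 15)/(w^2 - 6*w + 9)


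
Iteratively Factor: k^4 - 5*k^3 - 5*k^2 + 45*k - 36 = (k - 4)*(k^3 - k^2 - 9*k + 9) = (k - 4)*(k - 3)*(k^2 + 2*k - 3) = (k - 4)*(k - 3)*(k - 1)*(k + 3)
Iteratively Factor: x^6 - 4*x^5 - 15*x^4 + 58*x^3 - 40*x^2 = (x)*(x^5 - 4*x^4 - 15*x^3 + 58*x^2 - 40*x) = x^2*(x^4 - 4*x^3 - 15*x^2 + 58*x - 40) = x^2*(x - 5)*(x^3 + x^2 - 10*x + 8) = x^2*(x - 5)*(x - 1)*(x^2 + 2*x - 8) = x^2*(x - 5)*(x - 1)*(x + 4)*(x - 2)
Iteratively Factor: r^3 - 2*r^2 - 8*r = (r + 2)*(r^2 - 4*r) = (r - 4)*(r + 2)*(r)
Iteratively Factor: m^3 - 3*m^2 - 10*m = (m)*(m^2 - 3*m - 10) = m*(m - 5)*(m + 2)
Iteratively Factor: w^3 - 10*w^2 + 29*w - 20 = (w - 1)*(w^2 - 9*w + 20) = (w - 5)*(w - 1)*(w - 4)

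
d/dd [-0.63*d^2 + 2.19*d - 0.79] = 2.19 - 1.26*d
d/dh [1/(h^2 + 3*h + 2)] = (-2*h - 3)/(h^2 + 3*h + 2)^2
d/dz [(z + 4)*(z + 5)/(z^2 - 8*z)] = (-17*z^2 - 40*z + 160)/(z^2*(z^2 - 16*z + 64))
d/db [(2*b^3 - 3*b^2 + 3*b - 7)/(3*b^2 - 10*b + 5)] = (6*b^4 - 40*b^3 + 51*b^2 + 12*b - 55)/(9*b^4 - 60*b^3 + 130*b^2 - 100*b + 25)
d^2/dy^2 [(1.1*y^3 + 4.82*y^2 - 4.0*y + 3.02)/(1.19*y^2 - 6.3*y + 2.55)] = (1.77635683940025e-15*y^5 - 7.105427357601e-15*y^4 + 141.58438*y^3 - 168.127008*y^2 - 20.10114*y + 155.56332)/(1.685159*y^6 - 26.76429*y^5 + 152.526465*y^4 - 364.7511*y^3 + 326.842425*y^2 - 122.89725*y + 16.581375)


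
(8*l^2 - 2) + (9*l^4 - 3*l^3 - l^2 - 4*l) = 9*l^4 - 3*l^3 + 7*l^2 - 4*l - 2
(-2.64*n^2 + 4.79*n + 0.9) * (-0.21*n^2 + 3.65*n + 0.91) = 0.5544*n^4 - 10.6419*n^3 + 14.8921*n^2 + 7.6439*n + 0.819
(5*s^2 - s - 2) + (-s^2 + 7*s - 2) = 4*s^2 + 6*s - 4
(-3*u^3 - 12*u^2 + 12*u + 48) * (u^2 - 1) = -3*u^5 - 12*u^4 + 15*u^3 + 60*u^2 - 12*u - 48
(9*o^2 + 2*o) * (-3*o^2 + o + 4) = -27*o^4 + 3*o^3 + 38*o^2 + 8*o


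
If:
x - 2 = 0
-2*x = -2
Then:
No Solution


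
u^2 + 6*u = u*(u + 6)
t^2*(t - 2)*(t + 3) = t^4 + t^3 - 6*t^2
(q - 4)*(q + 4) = q^2 - 16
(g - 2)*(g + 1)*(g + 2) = g^3 + g^2 - 4*g - 4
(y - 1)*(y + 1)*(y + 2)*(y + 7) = y^4 + 9*y^3 + 13*y^2 - 9*y - 14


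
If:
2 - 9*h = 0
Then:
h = 2/9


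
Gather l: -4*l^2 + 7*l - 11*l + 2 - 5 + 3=-4*l^2 - 4*l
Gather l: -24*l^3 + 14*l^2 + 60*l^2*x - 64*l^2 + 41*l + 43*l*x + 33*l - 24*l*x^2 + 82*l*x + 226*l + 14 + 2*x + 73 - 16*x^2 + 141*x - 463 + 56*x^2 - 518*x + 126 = -24*l^3 + l^2*(60*x - 50) + l*(-24*x^2 + 125*x + 300) + 40*x^2 - 375*x - 250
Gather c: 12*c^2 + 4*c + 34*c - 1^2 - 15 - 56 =12*c^2 + 38*c - 72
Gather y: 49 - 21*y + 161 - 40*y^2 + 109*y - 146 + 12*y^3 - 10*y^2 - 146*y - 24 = 12*y^3 - 50*y^2 - 58*y + 40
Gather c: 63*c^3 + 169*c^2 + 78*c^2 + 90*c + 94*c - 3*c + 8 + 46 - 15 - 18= 63*c^3 + 247*c^2 + 181*c + 21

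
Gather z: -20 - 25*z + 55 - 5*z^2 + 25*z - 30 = 5 - 5*z^2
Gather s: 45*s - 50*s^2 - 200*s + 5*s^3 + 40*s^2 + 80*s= 5*s^3 - 10*s^2 - 75*s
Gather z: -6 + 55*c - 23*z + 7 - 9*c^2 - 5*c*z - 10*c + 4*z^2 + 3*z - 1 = -9*c^2 + 45*c + 4*z^2 + z*(-5*c - 20)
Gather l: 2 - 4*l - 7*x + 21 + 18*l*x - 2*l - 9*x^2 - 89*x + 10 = l*(18*x - 6) - 9*x^2 - 96*x + 33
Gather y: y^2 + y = y^2 + y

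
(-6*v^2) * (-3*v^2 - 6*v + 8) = 18*v^4 + 36*v^3 - 48*v^2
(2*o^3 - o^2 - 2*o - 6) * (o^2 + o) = 2*o^5 + o^4 - 3*o^3 - 8*o^2 - 6*o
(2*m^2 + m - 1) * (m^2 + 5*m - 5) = 2*m^4 + 11*m^3 - 6*m^2 - 10*m + 5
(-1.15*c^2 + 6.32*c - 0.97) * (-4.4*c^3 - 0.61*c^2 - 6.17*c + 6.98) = 5.06*c^5 - 27.1065*c^4 + 7.5083*c^3 - 46.4297*c^2 + 50.0985*c - 6.7706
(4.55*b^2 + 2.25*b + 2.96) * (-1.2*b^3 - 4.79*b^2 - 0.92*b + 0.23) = -5.46*b^5 - 24.4945*b^4 - 18.5155*b^3 - 15.2019*b^2 - 2.2057*b + 0.6808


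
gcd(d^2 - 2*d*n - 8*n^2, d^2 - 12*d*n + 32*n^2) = d - 4*n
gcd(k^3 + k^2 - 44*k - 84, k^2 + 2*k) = k + 2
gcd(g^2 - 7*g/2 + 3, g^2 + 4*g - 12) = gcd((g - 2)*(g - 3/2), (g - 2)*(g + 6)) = g - 2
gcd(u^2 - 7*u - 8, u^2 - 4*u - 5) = u + 1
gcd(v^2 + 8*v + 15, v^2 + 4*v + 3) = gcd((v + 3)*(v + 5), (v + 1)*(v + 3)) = v + 3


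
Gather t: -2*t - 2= -2*t - 2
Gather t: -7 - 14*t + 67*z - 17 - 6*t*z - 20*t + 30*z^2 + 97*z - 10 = t*(-6*z - 34) + 30*z^2 + 164*z - 34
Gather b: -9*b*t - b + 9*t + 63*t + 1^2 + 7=b*(-9*t - 1) + 72*t + 8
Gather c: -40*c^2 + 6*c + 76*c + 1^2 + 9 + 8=-40*c^2 + 82*c + 18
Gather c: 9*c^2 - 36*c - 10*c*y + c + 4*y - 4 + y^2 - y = 9*c^2 + c*(-10*y - 35) + y^2 + 3*y - 4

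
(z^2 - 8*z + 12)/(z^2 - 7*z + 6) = (z - 2)/(z - 1)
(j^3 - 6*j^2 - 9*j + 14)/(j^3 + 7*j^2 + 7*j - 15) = (j^2 - 5*j - 14)/(j^2 + 8*j + 15)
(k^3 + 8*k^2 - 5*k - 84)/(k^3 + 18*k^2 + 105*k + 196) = (k - 3)/(k + 7)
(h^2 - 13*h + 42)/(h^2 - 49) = (h - 6)/(h + 7)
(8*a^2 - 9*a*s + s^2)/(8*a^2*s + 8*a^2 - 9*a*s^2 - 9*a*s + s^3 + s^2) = 1/(s + 1)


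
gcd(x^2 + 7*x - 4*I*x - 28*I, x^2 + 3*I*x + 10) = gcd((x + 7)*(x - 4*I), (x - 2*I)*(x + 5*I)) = 1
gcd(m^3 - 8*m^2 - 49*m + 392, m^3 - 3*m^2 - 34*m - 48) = m - 8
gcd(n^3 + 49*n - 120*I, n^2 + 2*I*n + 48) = n + 8*I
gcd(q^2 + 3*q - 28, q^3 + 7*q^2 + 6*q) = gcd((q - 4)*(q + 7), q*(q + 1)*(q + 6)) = 1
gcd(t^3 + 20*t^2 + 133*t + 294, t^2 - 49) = t + 7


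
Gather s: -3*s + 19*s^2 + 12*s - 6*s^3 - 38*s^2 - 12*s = -6*s^3 - 19*s^2 - 3*s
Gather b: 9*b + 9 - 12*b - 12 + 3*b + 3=0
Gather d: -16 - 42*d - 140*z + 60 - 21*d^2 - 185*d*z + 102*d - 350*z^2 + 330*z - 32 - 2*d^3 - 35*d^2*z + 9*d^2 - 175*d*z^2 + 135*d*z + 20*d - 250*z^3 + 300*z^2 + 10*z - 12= -2*d^3 + d^2*(-35*z - 12) + d*(-175*z^2 - 50*z + 80) - 250*z^3 - 50*z^2 + 200*z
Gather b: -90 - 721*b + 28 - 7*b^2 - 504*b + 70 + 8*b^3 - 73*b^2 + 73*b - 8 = 8*b^3 - 80*b^2 - 1152*b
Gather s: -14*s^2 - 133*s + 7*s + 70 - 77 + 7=-14*s^2 - 126*s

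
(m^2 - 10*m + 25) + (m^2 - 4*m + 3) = 2*m^2 - 14*m + 28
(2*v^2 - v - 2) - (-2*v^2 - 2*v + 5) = 4*v^2 + v - 7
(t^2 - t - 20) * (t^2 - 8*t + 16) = t^4 - 9*t^3 + 4*t^2 + 144*t - 320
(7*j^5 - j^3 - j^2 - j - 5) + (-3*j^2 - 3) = 7*j^5 - j^3 - 4*j^2 - j - 8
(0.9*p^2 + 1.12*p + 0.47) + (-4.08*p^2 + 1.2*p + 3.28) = -3.18*p^2 + 2.32*p + 3.75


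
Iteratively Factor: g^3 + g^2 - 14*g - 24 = (g + 3)*(g^2 - 2*g - 8) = (g + 2)*(g + 3)*(g - 4)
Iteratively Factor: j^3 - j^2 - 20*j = (j - 5)*(j^2 + 4*j) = (j - 5)*(j + 4)*(j)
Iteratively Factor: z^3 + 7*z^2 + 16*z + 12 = (z + 3)*(z^2 + 4*z + 4) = (z + 2)*(z + 3)*(z + 2)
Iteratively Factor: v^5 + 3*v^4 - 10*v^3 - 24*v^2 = (v - 3)*(v^4 + 6*v^3 + 8*v^2) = (v - 3)*(v + 4)*(v^3 + 2*v^2) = v*(v - 3)*(v + 4)*(v^2 + 2*v) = v^2*(v - 3)*(v + 4)*(v + 2)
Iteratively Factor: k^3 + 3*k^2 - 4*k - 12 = (k + 3)*(k^2 - 4) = (k + 2)*(k + 3)*(k - 2)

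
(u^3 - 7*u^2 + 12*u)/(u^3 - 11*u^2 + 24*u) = (u - 4)/(u - 8)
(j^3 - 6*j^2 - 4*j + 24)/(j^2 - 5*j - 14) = (j^2 - 8*j + 12)/(j - 7)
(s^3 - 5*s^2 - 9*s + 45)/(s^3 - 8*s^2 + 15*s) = (s + 3)/s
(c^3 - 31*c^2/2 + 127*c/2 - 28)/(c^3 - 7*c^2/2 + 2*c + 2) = (2*c^3 - 31*c^2 + 127*c - 56)/(2*c^3 - 7*c^2 + 4*c + 4)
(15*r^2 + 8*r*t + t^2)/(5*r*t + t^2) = (3*r + t)/t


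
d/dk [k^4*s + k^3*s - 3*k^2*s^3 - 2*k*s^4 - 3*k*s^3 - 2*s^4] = s*(4*k^3 + 3*k^2 - 6*k*s^2 - 2*s^3 - 3*s^2)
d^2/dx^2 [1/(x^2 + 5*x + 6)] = 2*(-x^2 - 5*x + (2*x + 5)^2 - 6)/(x^2 + 5*x + 6)^3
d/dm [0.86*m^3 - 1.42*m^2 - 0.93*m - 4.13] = 2.58*m^2 - 2.84*m - 0.93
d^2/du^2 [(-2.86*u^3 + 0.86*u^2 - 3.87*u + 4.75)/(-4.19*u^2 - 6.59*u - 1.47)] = (5.6843418860808e-14*u^5 - 2.27373675443232e-13*u^4 + 396.554562*u^3 - 302.332794*u^2 - 892.882752*u - 432.75005)/(73.560059*u^6 + 347.084097*u^5 + 623.313618*u^4 + 529.729901*u^3 + 218.680434*u^2 + 42.720993*u + 3.176523)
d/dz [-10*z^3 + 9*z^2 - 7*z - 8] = -30*z^2 + 18*z - 7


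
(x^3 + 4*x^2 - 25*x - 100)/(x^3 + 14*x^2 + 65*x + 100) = (x - 5)/(x + 5)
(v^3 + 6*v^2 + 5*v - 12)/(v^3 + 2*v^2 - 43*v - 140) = (v^2 + 2*v - 3)/(v^2 - 2*v - 35)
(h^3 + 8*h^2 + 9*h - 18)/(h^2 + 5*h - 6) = h + 3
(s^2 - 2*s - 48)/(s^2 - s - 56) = (s + 6)/(s + 7)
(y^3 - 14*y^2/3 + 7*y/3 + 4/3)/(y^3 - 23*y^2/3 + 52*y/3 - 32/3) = (3*y + 1)/(3*y - 8)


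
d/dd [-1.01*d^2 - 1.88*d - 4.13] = -2.02*d - 1.88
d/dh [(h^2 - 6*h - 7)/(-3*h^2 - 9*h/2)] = 2*(-15*h^2 - 28*h - 21)/(3*h^2*(4*h^2 + 12*h + 9))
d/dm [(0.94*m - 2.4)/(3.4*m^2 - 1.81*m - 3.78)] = (-3.196*m^2 + 16.32*m - 7.8972)/(11.56*m^4 - 12.308*m^3 - 22.4279*m^2 + 13.6836*m + 14.2884)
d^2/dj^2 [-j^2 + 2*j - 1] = -2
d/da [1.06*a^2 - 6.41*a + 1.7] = 2.12*a - 6.41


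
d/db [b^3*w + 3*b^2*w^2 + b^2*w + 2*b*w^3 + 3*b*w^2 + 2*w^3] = w*(3*b^2 + 6*b*w + 2*b + 2*w^2 + 3*w)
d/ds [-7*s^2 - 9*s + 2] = -14*s - 9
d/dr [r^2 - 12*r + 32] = 2*r - 12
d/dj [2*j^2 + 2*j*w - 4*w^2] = 4*j + 2*w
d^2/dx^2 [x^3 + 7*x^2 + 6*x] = 6*x + 14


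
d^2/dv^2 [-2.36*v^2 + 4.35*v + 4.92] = -4.72000000000000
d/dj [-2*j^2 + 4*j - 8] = 4 - 4*j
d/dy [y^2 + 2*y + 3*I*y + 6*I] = 2*y + 2 + 3*I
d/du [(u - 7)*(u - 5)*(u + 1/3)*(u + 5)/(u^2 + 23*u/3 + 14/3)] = (18*u^5 + 147*u^4 - 752*u^3 - 4226*u^2 - 3346*u + 2975)/(9*u^4 + 138*u^3 + 613*u^2 + 644*u + 196)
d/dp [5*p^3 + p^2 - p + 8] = 15*p^2 + 2*p - 1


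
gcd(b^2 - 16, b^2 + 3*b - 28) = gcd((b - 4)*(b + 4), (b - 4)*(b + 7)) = b - 4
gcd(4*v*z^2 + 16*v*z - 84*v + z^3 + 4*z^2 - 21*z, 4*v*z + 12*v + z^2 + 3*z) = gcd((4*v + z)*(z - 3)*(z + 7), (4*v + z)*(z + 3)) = 4*v + z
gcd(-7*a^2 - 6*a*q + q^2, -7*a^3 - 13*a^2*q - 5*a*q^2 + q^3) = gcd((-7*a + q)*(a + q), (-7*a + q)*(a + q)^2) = -7*a^2 - 6*a*q + q^2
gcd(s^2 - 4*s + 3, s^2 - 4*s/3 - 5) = s - 3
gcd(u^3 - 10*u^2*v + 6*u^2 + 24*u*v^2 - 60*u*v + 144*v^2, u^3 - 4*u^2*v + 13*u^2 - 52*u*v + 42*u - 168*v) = u^2 - 4*u*v + 6*u - 24*v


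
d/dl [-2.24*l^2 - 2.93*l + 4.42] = -4.48*l - 2.93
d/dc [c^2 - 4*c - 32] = 2*c - 4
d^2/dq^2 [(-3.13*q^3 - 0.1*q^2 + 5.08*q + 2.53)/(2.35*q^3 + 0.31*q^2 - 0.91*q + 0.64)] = (3.45591*q^6 + 128.16477*q^5 + 245.07492*q^4 + 50.300474*q^3 - 111.63096*q^2 - 40.852518*q + 9.021546)/(12.977875*q^9 + 5.135925*q^8 - 14.39892*q^7 + 6.655381*q^6 + 8.373192*q^5 - 7.257195*q^4 + 1.050845*q^3 + 1.97088*q^2 - 1.118208*q + 0.262144)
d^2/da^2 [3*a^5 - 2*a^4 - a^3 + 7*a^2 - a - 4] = 60*a^3 - 24*a^2 - 6*a + 14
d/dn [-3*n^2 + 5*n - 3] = 5 - 6*n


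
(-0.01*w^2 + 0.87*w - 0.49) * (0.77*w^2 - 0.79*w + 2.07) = -0.0077*w^4 + 0.6778*w^3 - 1.0853*w^2 + 2.188*w - 1.0143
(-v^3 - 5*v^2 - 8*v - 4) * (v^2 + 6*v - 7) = -v^5 - 11*v^4 - 31*v^3 - 17*v^2 + 32*v + 28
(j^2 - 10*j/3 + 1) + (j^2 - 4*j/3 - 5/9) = 2*j^2 - 14*j/3 + 4/9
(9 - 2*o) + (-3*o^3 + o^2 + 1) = -3*o^3 + o^2 - 2*o + 10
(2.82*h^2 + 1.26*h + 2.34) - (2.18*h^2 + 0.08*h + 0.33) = 0.64*h^2 + 1.18*h + 2.01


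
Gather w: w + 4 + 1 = w + 5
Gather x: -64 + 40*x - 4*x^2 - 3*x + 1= -4*x^2 + 37*x - 63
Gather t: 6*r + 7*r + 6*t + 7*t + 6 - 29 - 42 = 13*r + 13*t - 65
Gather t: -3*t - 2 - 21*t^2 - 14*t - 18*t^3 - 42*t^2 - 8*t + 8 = -18*t^3 - 63*t^2 - 25*t + 6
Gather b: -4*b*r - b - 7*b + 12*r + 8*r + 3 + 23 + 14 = b*(-4*r - 8) + 20*r + 40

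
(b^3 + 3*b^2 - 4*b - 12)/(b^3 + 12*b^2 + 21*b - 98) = (b^2 + 5*b + 6)/(b^2 + 14*b + 49)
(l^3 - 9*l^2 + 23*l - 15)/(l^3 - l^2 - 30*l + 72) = (l^2 - 6*l + 5)/(l^2 + 2*l - 24)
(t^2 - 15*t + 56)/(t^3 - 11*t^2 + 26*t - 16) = (t - 7)/(t^2 - 3*t + 2)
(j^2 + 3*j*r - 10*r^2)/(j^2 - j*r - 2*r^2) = (j + 5*r)/(j + r)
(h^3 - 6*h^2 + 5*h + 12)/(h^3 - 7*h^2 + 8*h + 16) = (h - 3)/(h - 4)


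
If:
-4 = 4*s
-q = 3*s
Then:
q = 3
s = -1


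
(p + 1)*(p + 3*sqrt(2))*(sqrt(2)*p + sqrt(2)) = sqrt(2)*p^3 + 2*sqrt(2)*p^2 + 6*p^2 + sqrt(2)*p + 12*p + 6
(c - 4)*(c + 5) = c^2 + c - 20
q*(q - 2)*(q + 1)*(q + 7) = q^4 + 6*q^3 - 9*q^2 - 14*q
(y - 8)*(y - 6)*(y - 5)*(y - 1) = y^4 - 20*y^3 + 137*y^2 - 358*y + 240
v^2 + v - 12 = (v - 3)*(v + 4)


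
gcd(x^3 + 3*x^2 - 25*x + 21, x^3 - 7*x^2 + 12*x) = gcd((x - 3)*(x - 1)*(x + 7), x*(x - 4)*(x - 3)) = x - 3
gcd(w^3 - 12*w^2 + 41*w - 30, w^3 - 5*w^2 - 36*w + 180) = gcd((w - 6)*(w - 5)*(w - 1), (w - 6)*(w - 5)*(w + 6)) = w^2 - 11*w + 30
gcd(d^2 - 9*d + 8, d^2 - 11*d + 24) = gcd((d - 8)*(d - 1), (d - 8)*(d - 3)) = d - 8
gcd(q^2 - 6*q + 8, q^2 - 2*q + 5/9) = 1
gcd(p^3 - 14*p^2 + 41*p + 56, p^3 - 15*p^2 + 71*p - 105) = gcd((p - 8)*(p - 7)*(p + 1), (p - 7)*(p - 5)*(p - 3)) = p - 7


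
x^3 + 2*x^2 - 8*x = x*(x - 2)*(x + 4)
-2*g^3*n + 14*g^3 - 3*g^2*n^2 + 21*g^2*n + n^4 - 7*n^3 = (-2*g + n)*(g + n)^2*(n - 7)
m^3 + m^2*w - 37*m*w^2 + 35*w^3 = (m - 5*w)*(m - w)*(m + 7*w)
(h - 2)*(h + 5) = h^2 + 3*h - 10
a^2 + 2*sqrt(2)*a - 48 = (a - 4*sqrt(2))*(a + 6*sqrt(2))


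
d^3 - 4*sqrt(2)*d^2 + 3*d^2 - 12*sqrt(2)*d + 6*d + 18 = (d + 3)*(d - 3*sqrt(2))*(d - sqrt(2))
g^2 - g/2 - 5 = (g - 5/2)*(g + 2)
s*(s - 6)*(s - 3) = s^3 - 9*s^2 + 18*s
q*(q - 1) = q^2 - q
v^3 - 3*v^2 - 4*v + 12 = (v - 3)*(v - 2)*(v + 2)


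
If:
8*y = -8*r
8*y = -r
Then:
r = 0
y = 0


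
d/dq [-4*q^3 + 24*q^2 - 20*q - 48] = -12*q^2 + 48*q - 20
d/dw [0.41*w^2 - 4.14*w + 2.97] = 0.82*w - 4.14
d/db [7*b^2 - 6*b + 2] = 14*b - 6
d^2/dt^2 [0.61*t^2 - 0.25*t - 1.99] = 1.22000000000000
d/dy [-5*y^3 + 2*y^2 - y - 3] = -15*y^2 + 4*y - 1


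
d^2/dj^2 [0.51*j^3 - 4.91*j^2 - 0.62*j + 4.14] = 3.06*j - 9.82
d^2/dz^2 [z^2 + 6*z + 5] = 2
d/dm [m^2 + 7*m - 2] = 2*m + 7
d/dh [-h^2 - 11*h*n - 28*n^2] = -2*h - 11*n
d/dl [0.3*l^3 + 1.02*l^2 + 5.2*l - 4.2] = 0.9*l^2 + 2.04*l + 5.2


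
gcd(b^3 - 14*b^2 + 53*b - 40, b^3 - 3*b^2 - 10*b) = b - 5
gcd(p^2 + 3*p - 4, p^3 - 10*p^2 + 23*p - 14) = p - 1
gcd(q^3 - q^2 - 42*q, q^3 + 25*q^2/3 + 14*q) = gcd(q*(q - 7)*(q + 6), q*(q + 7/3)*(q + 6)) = q^2 + 6*q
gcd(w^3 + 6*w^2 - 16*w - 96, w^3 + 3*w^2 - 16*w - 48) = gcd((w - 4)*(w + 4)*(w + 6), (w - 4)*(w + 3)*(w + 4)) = w^2 - 16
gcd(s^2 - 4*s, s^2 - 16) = s - 4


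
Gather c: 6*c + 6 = 6*c + 6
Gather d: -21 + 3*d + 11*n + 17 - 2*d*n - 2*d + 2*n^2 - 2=d*(1 - 2*n) + 2*n^2 + 11*n - 6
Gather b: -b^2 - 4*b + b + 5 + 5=-b^2 - 3*b + 10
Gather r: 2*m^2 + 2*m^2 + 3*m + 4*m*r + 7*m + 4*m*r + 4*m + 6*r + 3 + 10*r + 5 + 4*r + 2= 4*m^2 + 14*m + r*(8*m + 20) + 10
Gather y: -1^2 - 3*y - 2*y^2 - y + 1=-2*y^2 - 4*y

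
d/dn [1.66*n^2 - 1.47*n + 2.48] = 3.32*n - 1.47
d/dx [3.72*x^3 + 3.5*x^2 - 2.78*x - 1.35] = 11.16*x^2 + 7.0*x - 2.78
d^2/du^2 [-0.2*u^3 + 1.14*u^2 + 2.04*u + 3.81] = 2.28 - 1.2*u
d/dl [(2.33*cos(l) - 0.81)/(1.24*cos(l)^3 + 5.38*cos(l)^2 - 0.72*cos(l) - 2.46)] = (5.7784*cos(l)^3 + 9.5222*cos(l)^2 - 8.7156*cos(l) + 6.315)*sin(l)/(1.5376*cos(l)^6 + 13.3424*cos(l)^5 + 27.1588*cos(l)^4 - 13.848*cos(l)^3 - 25.9512*cos(l)^2 + 3.5424*cos(l) + 6.0516)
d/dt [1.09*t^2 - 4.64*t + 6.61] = 2.18*t - 4.64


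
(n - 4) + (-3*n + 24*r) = -2*n + 24*r - 4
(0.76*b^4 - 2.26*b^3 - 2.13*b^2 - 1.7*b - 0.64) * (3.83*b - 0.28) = 2.9108*b^5 - 8.8686*b^4 - 7.5251*b^3 - 5.9146*b^2 - 1.9752*b + 0.1792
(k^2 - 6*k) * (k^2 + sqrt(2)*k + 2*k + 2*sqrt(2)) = k^4 - 4*k^3 + sqrt(2)*k^3 - 12*k^2 - 4*sqrt(2)*k^2 - 12*sqrt(2)*k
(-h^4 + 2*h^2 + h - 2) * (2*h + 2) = -2*h^5 - 2*h^4 + 4*h^3 + 6*h^2 - 2*h - 4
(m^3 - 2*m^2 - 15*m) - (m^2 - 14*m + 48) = m^3 - 3*m^2 - m - 48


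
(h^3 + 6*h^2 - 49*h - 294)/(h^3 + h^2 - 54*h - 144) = (h^2 - 49)/(h^2 - 5*h - 24)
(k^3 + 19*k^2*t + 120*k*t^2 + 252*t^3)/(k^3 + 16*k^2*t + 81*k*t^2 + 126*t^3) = (k + 6*t)/(k + 3*t)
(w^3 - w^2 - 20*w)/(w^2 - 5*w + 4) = w*(w^2 - w - 20)/(w^2 - 5*w + 4)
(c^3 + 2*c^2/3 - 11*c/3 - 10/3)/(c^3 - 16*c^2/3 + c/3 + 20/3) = (3*c^2 - c - 10)/(3*c^2 - 19*c + 20)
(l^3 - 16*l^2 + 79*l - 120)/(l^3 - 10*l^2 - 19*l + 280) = (l^2 - 8*l + 15)/(l^2 - 2*l - 35)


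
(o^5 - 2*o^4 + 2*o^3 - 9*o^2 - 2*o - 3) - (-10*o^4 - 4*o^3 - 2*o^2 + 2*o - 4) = o^5 + 8*o^4 + 6*o^3 - 7*o^2 - 4*o + 1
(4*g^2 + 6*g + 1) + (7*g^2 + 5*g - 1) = 11*g^2 + 11*g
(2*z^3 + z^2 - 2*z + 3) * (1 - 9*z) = -18*z^4 - 7*z^3 + 19*z^2 - 29*z + 3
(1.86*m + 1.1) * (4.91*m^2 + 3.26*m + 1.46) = 9.1326*m^3 + 11.4646*m^2 + 6.3016*m + 1.606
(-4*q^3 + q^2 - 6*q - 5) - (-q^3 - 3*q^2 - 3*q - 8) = -3*q^3 + 4*q^2 - 3*q + 3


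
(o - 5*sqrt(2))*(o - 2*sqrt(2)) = o^2 - 7*sqrt(2)*o + 20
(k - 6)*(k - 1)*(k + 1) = k^3 - 6*k^2 - k + 6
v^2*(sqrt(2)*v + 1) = sqrt(2)*v^3 + v^2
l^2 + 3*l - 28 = (l - 4)*(l + 7)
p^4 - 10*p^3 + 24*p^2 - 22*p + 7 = (p - 7)*(p - 1)^3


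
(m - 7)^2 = m^2 - 14*m + 49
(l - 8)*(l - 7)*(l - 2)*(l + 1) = l^4 - 16*l^3 + 69*l^2 - 26*l - 112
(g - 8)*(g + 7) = g^2 - g - 56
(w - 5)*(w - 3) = w^2 - 8*w + 15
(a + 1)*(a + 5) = a^2 + 6*a + 5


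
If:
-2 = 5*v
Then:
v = -2/5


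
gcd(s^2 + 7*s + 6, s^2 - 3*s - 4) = s + 1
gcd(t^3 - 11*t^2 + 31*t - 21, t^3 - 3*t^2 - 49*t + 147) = t^2 - 10*t + 21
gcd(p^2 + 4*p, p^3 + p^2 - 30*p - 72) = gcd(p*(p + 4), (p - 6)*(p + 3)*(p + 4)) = p + 4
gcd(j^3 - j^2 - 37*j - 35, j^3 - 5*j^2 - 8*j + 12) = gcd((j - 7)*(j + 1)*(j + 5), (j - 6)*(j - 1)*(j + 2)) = 1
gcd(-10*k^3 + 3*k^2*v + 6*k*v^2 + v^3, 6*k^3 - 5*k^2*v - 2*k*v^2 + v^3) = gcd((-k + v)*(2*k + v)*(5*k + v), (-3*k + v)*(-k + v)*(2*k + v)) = -2*k^2 + k*v + v^2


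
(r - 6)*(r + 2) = r^2 - 4*r - 12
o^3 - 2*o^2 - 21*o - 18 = (o - 6)*(o + 1)*(o + 3)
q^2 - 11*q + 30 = (q - 6)*(q - 5)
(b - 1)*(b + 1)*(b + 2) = b^3 + 2*b^2 - b - 2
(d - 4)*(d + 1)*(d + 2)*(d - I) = d^4 - d^3 - I*d^3 - 10*d^2 + I*d^2 - 8*d + 10*I*d + 8*I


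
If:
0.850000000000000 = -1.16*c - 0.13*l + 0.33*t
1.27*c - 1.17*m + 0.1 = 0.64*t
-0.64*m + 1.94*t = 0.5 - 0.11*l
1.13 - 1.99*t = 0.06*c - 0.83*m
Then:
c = -0.01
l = -5.18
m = -0.20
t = 0.49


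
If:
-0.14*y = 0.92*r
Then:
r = -0.152173913043478*y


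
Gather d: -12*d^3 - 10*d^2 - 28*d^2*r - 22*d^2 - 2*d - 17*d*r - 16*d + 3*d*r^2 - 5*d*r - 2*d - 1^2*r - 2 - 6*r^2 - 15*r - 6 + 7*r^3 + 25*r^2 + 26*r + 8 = -12*d^3 + d^2*(-28*r - 32) + d*(3*r^2 - 22*r - 20) + 7*r^3 + 19*r^2 + 10*r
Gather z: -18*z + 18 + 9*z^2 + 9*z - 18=9*z^2 - 9*z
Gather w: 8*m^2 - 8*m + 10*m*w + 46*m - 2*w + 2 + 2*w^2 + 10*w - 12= 8*m^2 + 38*m + 2*w^2 + w*(10*m + 8) - 10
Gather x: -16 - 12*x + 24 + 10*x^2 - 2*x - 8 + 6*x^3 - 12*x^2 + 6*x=6*x^3 - 2*x^2 - 8*x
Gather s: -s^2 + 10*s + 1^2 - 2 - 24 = -s^2 + 10*s - 25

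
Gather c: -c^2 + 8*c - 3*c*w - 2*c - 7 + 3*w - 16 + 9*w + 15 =-c^2 + c*(6 - 3*w) + 12*w - 8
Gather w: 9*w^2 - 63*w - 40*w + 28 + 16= 9*w^2 - 103*w + 44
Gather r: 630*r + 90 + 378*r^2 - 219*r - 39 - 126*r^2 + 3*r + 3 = 252*r^2 + 414*r + 54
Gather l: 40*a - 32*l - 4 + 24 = 40*a - 32*l + 20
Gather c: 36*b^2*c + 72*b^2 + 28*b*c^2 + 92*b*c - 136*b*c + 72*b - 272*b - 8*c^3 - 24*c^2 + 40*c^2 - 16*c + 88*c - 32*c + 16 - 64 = 72*b^2 - 200*b - 8*c^3 + c^2*(28*b + 16) + c*(36*b^2 - 44*b + 40) - 48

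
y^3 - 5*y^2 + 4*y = y*(y - 4)*(y - 1)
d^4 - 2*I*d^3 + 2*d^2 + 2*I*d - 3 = (d - 1)*(d + 1)*(d - 3*I)*(d + I)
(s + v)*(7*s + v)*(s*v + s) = 7*s^3*v + 7*s^3 + 8*s^2*v^2 + 8*s^2*v + s*v^3 + s*v^2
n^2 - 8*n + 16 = (n - 4)^2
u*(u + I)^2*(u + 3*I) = u^4 + 5*I*u^3 - 7*u^2 - 3*I*u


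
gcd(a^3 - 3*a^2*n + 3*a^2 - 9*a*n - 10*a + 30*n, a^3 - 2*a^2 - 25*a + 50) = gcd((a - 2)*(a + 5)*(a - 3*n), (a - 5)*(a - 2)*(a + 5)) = a^2 + 3*a - 10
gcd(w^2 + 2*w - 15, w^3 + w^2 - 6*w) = 1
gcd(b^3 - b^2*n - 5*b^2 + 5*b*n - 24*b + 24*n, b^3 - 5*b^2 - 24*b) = b^2 - 5*b - 24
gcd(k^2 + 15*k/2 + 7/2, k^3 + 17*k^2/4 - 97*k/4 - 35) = k + 7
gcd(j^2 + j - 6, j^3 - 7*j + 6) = j^2 + j - 6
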